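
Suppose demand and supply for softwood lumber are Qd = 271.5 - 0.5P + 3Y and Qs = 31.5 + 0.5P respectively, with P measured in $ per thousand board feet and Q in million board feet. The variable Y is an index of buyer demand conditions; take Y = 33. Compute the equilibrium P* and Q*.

P* = 339, Q* = 201

With Y = 33, demand is Qd = 370.5 - 0.5P.
The market clears where 370.5 - 0.5P = 31.5 + 0.5P. Rearranging, P = 339, hence P* = 339.
Plugging P* into demand: Q* = 370.5 - 0.5(339) = 201.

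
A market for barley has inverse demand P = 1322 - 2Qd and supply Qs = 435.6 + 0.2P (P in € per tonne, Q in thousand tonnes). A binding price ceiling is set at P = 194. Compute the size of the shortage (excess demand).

Shortage = 89.6

Inverting to quantity form: Qd = 661 - 0.5P.
With P fixed at 194, quantity demanded is 564 and quantity supplied is 474.4.
Shortage = Qd - Qs = 564 - 474.4 = 89.6.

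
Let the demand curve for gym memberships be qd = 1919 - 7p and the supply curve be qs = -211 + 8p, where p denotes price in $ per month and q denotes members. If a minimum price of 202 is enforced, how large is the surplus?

Surplus = 900

At p = 202: qd = 505 and qs = 1405.
Surplus = qs - qd = 1405 - 505 = 900.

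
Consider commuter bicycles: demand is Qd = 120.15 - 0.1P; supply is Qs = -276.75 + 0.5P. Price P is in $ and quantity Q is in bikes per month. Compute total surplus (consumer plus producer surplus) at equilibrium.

At equilibrium Qd = Qs, so 120.15 - 0.1P = -276.75 + 0.5P; collecting terms, 396.9 = 0.6P and P* = 661.5.
Plugging P* into demand: Q* = 120.15 - 0.1(661.5) = 54.
Demand choke price = 1201.5; supply choke price = 553.5. CS = ½(1201.5 - 661.5)(54) = 14580; PS = ½(661.5 - 553.5)(54) = 2916. Total surplus = 17496.

Total surplus = 17496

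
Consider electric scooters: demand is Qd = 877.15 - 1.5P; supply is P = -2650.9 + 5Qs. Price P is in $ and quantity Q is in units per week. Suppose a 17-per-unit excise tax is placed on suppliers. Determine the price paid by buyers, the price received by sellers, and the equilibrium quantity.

Rewriting in direct form: Qs = 530.18 + 0.2P.
Suppliers keep P_s = P_b - 17 per unit, so supply in terms of the buyer price is Qs = 526.78 + 0.2P_b.
Equate demand and the shifted supply: 877.15 - 1.5P_b = 526.78 + 0.2P_b, giving 1.7P_b = 350.37, so P_b = 206.1.
So P_s = 189.1 and the quantity traded is Q = 877.15 - 1.5(206.1) = 568.

P_b = 206.1, P_s = 189.1, Q = 568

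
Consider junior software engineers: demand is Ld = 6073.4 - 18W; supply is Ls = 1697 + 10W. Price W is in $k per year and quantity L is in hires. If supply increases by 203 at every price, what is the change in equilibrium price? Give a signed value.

Equating demand and supply, 6073.4 - 18W = 1697 + 10W gives 28W = 4376.4, so W* = 156.3.
From the demand curve, L* = 6073.4 - 18(156.3) = 3260.
After the shift, supply is Ls = 1900 + 10W.
New equilibrium: 4173.4 = 28W, so W = 149.05 and L = 3390.5.
ΔW = 149.05 - 156.3 = -7.25.

ΔW = -7.25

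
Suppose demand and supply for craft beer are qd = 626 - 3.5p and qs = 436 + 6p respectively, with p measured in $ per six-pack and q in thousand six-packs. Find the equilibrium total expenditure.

Total expenditure = 11120

Equating demand and supply, 626 - 3.5p = 436 + 6p gives 9.5p = 190, so p* = 20.
Then q* = 626 - 3.5(20) = 556.
Total expenditure = p* × q* = 20 × 556 = 11120.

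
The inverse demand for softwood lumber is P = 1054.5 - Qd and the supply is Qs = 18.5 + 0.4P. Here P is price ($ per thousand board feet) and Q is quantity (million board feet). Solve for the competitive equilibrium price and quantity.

In direct form, Qd = 1054.5 - P.
Set Qd = Qs: 1054.5 - P = 18.5 + 0.4P, so 1036 = 1.4P and P* = 740.
Substitute back: Q* = 1054.5 - 740 = 314.5.

P* = 740, Q* = 314.5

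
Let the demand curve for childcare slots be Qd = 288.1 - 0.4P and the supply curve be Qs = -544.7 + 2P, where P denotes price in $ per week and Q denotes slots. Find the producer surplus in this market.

Producer surplus = 5572.6225

The market clears where 288.1 - 0.4P = -544.7 + 2P. Rearranging, 2.4P = 832.8, hence P* = 347.
Then Q* = 288.1 - 0.4(347) = 149.3.
Supply choke price (Qs = 0): P = 272.35. Producer surplus = ½ × (347 - 272.35) × 149.3 = 5572.6225.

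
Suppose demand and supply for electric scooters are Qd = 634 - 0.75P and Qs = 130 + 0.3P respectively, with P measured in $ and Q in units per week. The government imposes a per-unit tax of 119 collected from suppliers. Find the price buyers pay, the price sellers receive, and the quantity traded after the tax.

The tax drives a wedge P_b - P_s = 119. Substituting P_s = P_b - 119 into supply: Qs = 94.3 + 0.3P_b.
Equate demand and the shifted supply: 634 - 0.75P_b = 94.3 + 0.3P_b, giving 1.05P_b = 539.7, so P_b = 514.
So P_s = 395 and the quantity traded is Q = 634 - 0.75(514) = 248.5.

P_b = 514, P_s = 395, Q = 248.5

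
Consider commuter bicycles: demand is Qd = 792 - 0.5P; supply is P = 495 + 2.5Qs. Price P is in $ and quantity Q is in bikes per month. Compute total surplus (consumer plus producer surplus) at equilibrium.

Total surplus = 131769

Rewriting in direct form: Qs = -198 + 0.4P.
At equilibrium Qd = Qs, so 792 - 0.5P = -198 + 0.4P; collecting terms, 990 = 0.9P and P* = 1100.
Substitute back: Q* = 792 - 0.5(1100) = 242.
Demand choke price = 1584; supply choke price = 495. CS = ½(1584 - 1100)(242) = 58564; PS = ½(1100 - 495)(242) = 73205. Total surplus = 131769.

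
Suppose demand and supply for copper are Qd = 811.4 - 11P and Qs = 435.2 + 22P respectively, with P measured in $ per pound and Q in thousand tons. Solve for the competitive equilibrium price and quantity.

The market clears where 811.4 - 11P = 435.2 + 22P. Rearranging, 33P = 376.2, hence P* = 11.4.
From the demand curve, Q* = 811.4 - 11(11.4) = 686.

P* = 11.4, Q* = 686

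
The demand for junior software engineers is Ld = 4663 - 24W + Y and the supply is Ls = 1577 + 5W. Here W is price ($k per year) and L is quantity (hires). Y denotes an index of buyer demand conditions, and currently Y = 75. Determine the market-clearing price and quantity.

With Y = 75, demand is Ld = 4738 - 24W.
Set Ld = Ls: 4738 - 24W = 1577 + 5W, so 3161 = 29W and W* = 109.
From the demand curve, L* = 4738 - 24(109) = 2122.

W* = 109, L* = 2122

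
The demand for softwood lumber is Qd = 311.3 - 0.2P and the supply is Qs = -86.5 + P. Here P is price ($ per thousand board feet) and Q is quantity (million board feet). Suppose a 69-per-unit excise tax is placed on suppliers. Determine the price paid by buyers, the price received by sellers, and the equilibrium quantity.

P_b = 389, P_s = 320, Q = 233.5

Suppliers keep P_s = P_b - 69 per unit, so supply in terms of the buyer price is Qs = -155.5 + P_b.
Market clearing requires 311.3 - 0.2P_b = -155.5 + P_b; hence 466.8 = 1.2P_b and P_b = 389.
So P_s = 320 and the quantity traded is Q = 311.3 - 0.2(389) = 233.5.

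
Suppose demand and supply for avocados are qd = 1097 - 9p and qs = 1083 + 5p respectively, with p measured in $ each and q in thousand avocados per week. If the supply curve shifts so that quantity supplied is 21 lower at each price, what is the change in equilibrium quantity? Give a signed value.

Δq = -13.5

Equating demand and supply, 1097 - 9p = 1083 + 5p gives 14p = 14, so p* = 1.
Then q* = 1097 - 9(1) = 1088.
After the shift, supply is qs = 1062 + 5p.
The new intersection has 35 = 14p, i.e. p = 2.5, q = 1074.5.
Δq = 1074.5 - 1088 = -13.5.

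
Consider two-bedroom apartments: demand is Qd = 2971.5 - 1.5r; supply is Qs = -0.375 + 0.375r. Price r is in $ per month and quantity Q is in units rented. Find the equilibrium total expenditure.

At equilibrium Qd = Qs, so 2971.5 - 1.5r = -0.375 + 0.375r; collecting terms, 2971.875 = 1.875r and r* = 1585.
Then Q* = 2971.5 - 1.5(1585) = 594.
Total expenditure = r* × Q* = 1585 × 594 = 941490.

Total expenditure = 941490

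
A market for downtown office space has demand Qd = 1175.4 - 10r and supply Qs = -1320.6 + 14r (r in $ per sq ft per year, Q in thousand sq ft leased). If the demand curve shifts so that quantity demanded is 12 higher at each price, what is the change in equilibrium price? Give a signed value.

Set Qd = Qs: 1175.4 - 10r = -1320.6 + 14r, so 2496 = 24r and r* = 104.
Then Q* = 1175.4 - 10(104) = 135.4.
After the shift, demand is Qd = 1187.4 - 10r.
Re-solving, 24r = 2508 gives r = 104.5 and Q = 142.4.
Δr = 104.5 - 104 = 0.5.

Δr = 0.5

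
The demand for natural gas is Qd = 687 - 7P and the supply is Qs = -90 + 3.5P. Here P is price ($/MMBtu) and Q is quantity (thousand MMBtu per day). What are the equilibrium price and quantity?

Equating demand and supply, 687 - 7P = -90 + 3.5P gives 10.5P = 777, so P* = 74.
Substitute back: Q* = 687 - 7(74) = 169.

P* = 74, Q* = 169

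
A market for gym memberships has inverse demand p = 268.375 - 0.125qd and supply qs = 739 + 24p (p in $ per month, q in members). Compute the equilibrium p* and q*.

p* = 44, q* = 1795

Solving each curve for q: qd = 2147 - 8p.
Equating demand and supply, 2147 - 8p = 739 + 24p gives 32p = 1408, so p* = 44.
Plugging p* into demand: q* = 2147 - 8(44) = 1795.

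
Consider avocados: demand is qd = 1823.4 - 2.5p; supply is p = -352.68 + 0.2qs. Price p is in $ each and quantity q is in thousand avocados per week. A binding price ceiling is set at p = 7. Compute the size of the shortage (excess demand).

Shortage = 7.5

Rewriting in direct form: qs = 1763.4 + 5p.
With p fixed at 7, quantity demanded is 1805.9 and quantity supplied is 1798.4.
Shortage = qd - qs = 1805.9 - 1798.4 = 7.5.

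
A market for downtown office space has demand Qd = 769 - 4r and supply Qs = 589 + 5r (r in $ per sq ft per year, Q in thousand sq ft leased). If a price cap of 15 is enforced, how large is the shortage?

Evaluating both curves at the ceiling price 15 gives Qd = 709, Qs = 664.
Shortage = Qd - Qs = 709 - 664 = 45.

Shortage = 45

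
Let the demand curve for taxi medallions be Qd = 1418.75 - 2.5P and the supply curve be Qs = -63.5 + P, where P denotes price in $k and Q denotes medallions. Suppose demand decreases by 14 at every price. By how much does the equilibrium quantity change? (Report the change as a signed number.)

Set Qd = Qs: 1418.75 - 2.5P = -63.5 + P, so 1482.25 = 3.5P and P* = 423.5.
From the demand curve, Q* = 1418.75 - 2.5(423.5) = 360.
After the shift, demand is Qd = 1404.75 - 2.5P.
Re-solving, 3.5P = 1468.25 gives P = 419.5 and Q = 356.
ΔQ = 356 - 360 = -4.

ΔQ = -4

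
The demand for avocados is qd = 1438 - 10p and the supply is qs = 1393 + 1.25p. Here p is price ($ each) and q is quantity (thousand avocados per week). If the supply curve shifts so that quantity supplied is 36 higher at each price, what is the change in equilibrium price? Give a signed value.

Equating demand and supply, 1438 - 10p = 1393 + 1.25p gives 11.25p = 45, so p* = 4.
From the demand curve, q* = 1438 - 10(4) = 1398.
After the shift, supply is qs = 1429 + 1.25p.
New equilibrium: 9 = 11.25p, so p = 0.8 and q = 1430.
Δp = 0.8 - 4 = -3.2.

Δp = -3.2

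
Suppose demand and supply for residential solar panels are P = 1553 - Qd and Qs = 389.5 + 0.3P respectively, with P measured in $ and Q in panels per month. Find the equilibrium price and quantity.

P* = 895, Q* = 658

Solving each curve for Q: Qd = 1553 - P.
Equating demand and supply, 1553 - P = 389.5 + 0.3P gives 1.3P = 1163.5, so P* = 895.
Plugging P* into demand: Q* = 1553 - 895 = 658.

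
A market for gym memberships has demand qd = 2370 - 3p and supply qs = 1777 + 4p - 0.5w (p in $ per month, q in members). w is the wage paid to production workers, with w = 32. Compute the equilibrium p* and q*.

p* = 87, q* = 2109

With w = 32, supply is qs = 1761 + 4p.
At equilibrium qd = qs, so 2370 - 3p = 1761 + 4p; collecting terms, 609 = 7p and p* = 87.
From the demand curve, q* = 2370 - 3(87) = 2109.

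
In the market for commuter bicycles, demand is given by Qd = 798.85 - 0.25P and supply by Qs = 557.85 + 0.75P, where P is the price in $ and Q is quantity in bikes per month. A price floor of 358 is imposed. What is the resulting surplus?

At P = 358: Qd = 709.35 and Qs = 826.35.
Surplus = Qs - Qd = 826.35 - 709.35 = 117.

Surplus = 117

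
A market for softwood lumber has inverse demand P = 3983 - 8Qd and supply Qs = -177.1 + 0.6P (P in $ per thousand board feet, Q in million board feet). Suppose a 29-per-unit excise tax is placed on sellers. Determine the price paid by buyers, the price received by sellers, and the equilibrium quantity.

P_b = 955, P_s = 926, Q = 378.5

In direct form, Qd = 497.875 - 0.125P.
Sellers keep P_s = P_b - 29 per unit, so supply in terms of the buyer price is Qs = -194.5 + 0.6P_b.
Market clearing requires 497.875 - 0.125P_b = -194.5 + 0.6P_b; hence 692.375 = 0.725P_b and P_b = 955.
Then P_s = 955 - 29 = 926 and Q = 497.875 - 0.125(955) = 378.5.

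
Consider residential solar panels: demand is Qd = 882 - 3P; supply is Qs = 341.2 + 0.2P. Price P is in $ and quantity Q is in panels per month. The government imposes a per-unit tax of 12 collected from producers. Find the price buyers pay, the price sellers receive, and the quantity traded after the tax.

P_b = 169.75, P_s = 157.75, Q = 372.75

With a tax of 12 on producers, they supply based on the net price P_s = P_b - 12, so Qs = 338.8 + 0.2P_b.
Equate demand and the shifted supply: 882 - 3P_b = 338.8 + 0.2P_b, giving 3.2P_b = 543.2, so P_b = 169.75.
So P_s = 157.75 and the quantity traded is Q = 882 - 3(169.75) = 372.75.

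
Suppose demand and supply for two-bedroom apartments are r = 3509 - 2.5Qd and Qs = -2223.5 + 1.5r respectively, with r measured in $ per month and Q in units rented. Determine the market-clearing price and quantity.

Solving each curve for Q: Qd = 1403.6 - 0.4r.
At equilibrium Qd = Qs, so 1403.6 - 0.4r = -2223.5 + 1.5r; collecting terms, 3627.1 = 1.9r and r* = 1909.
Then Q* = 1403.6 - 0.4(1909) = 640.

r* = 1909, Q* = 640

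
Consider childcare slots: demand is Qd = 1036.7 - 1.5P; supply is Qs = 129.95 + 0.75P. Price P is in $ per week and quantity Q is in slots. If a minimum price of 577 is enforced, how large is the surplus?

Surplus = 391.5

At P = 577: Qd = 171.2 and Qs = 562.7.
Surplus = Qs - Qd = 562.7 - 171.2 = 391.5.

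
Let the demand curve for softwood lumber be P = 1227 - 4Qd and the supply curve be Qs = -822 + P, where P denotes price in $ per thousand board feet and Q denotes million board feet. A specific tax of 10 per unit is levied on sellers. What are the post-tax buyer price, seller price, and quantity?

In direct form, Qd = 306.75 - 0.25P.
The tax drives a wedge P_b - P_s = 10. Substituting P_s = P_b - 10 into supply: Qs = -832 + P_b.
Market clearing requires 306.75 - 0.25P_b = -832 + P_b; hence 1138.75 = 1.25P_b and P_b = 911.
Then P_s = 911 - 10 = 901 and Q = 306.75 - 0.25(911) = 79.

P_b = 911, P_s = 901, Q = 79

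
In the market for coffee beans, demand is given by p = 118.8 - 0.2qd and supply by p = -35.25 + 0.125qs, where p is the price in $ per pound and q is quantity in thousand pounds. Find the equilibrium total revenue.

In direct form, qd = 594 - 5p and qs = 282 + 8p.
At equilibrium qd = qs, so 594 - 5p = 282 + 8p; collecting terms, 312 = 13p and p* = 24.
Substitute back: q* = 594 - 5(24) = 474.
Total revenue = p* × q* = 24 × 474 = 11376.

Total revenue = 11376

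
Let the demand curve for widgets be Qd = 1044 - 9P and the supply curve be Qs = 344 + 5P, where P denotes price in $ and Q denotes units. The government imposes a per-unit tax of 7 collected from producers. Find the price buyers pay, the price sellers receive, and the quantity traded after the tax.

Producers keep P_s = P_b - 7 per unit, so supply in terms of the buyer price is Qs = 309 + 5P_b.
Set Qd = Qs: 1044 - 9P_b = 309 + 5P_b, so 735 = 14P_b and P_b = 52.5.
So P_s = 45.5 and the quantity traded is Q = 1044 - 9(52.5) = 571.5.

P_b = 52.5, P_s = 45.5, Q = 571.5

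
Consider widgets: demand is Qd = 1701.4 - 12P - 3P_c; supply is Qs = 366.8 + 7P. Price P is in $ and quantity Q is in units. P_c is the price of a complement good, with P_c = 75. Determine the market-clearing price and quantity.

P* = 58.4, Q* = 775.6

With P_c = 75, demand is Qd = 1476.4 - 12P.
Set Qd = Qs: 1476.4 - 12P = 366.8 + 7P, so 1109.6 = 19P and P* = 58.4.
Then Q* = 1476.4 - 12(58.4) = 775.6.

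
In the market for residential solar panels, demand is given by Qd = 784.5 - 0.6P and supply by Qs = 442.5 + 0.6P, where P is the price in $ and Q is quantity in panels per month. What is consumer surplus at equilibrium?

At equilibrium Qd = Qs, so 784.5 - 0.6P = 442.5 + 0.6P; collecting terms, 342 = 1.2P and P* = 285.
Plugging P* into demand: Q* = 784.5 - 0.6(285) = 613.5.
Demand choke price (Qd = 0): P = 784.5/0.6 = 1307.5. Consumer surplus = ½ × (1307.5 - 285) × 613.5 = 313651.875.

Consumer surplus = 313651.875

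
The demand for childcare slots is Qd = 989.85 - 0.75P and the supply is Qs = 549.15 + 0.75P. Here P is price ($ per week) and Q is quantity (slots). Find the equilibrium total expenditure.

Total expenditure = 226079.1

At equilibrium Qd = Qs, so 989.85 - 0.75P = 549.15 + 0.75P; collecting terms, 440.7 = 1.5P and P* = 293.8.
Plugging P* into demand: Q* = 989.85 - 0.75(293.8) = 769.5.
Total expenditure = P* × Q* = 293.8 × 769.5 = 226079.1.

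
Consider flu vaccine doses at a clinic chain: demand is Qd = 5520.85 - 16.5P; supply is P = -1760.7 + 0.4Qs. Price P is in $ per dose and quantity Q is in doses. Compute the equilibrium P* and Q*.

Solving each curve for Q: Qs = 4401.75 + 2.5P.
Set Qd = Qs: 5520.85 - 16.5P = 4401.75 + 2.5P, so 1119.1 = 19P and P* = 58.9.
Substitute back: Q* = 5520.85 - 16.5(58.9) = 4549.

P* = 58.9, Q* = 4549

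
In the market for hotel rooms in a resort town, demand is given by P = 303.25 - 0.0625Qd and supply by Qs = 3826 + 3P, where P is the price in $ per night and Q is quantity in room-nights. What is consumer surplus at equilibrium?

Consumer surplus = 497004.5

In direct form, Qd = 4852 - 16P.
Set Qd = Qs: 4852 - 16P = 3826 + 3P, so 1026 = 19P and P* = 54.
Then Q* = 4852 - 16(54) = 3988.
Demand choke price (Qd = 0): P = 4852/16 = 303.25. Consumer surplus = ½ × (303.25 - 54) × 3988 = 497004.5.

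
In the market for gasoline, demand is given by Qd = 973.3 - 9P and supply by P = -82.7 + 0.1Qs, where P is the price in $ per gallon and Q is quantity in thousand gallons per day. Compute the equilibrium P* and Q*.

P* = 7.7, Q* = 904

Solving each curve for Q: Qs = 827 + 10P.
The market clears where 973.3 - 9P = 827 + 10P. Rearranging, 19P = 146.3, hence P* = 7.7.
Plugging P* into demand: Q* = 973.3 - 9(7.7) = 904.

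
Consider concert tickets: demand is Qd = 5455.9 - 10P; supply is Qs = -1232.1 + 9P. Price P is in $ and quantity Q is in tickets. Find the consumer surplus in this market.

Consumer surplus = 187385.4405

The market clears where 5455.9 - 10P = -1232.1 + 9P. Rearranging, 19P = 6688, hence P* = 352.
Plugging P* into demand: Q* = 5455.9 - 10(352) = 1935.9.
Demand choke price (Qd = 0): P = 5455.9/10 = 545.59. Consumer surplus = ½ × (545.59 - 352) × 1935.9 = 187385.4405.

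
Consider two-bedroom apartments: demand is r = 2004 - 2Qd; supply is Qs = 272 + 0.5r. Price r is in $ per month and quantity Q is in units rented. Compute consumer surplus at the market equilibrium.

Solving each curve for Q: Qd = 1002 - 0.5r.
Equating demand and supply, 1002 - 0.5r = 272 + 0.5r gives r = 730, so r* = 730.
Substitute back: Q* = 1002 - 0.5(730) = 637.
Demand choke price (Qd = 0): r = 1002/0.5 = 2004. Consumer surplus = ½ × (2004 - 730) × 637 = 405769.

Consumer surplus = 405769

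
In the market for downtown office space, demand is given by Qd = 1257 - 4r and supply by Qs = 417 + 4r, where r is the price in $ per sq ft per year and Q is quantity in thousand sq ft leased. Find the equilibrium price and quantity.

r* = 105, Q* = 837

The market clears where 1257 - 4r = 417 + 4r. Rearranging, 8r = 840, hence r* = 105.
Plugging r* into demand: Q* = 1257 - 4(105) = 837.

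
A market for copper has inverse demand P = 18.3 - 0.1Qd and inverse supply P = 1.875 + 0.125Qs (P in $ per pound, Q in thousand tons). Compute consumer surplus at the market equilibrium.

Consumer surplus = 266.45

Inverting to quantity form: Qd = 183 - 10P and Qs = -15 + 8P.
At equilibrium Qd = Qs, so 183 - 10P = -15 + 8P; collecting terms, 198 = 18P and P* = 11.
Plugging P* into demand: Q* = 183 - 10(11) = 73.
Demand choke price (Qd = 0): P = 183/10 = 18.3. Consumer surplus = ½ × (18.3 - 11) × 73 = 266.45.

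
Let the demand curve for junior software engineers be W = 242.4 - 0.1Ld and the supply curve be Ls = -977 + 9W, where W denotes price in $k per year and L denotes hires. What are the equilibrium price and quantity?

W* = 179, L* = 634

Solving each curve for L: Ld = 2424 - 10W.
Set Ld = Ls: 2424 - 10W = -977 + 9W, so 3401 = 19W and W* = 179.
Plugging W* into demand: L* = 2424 - 10(179) = 634.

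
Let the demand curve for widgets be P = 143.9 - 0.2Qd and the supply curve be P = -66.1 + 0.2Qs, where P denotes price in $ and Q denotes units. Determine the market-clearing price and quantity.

Rewriting in direct form: Qd = 719.5 - 5P and Qs = 330.5 + 5P.
Equating demand and supply, 719.5 - 5P = 330.5 + 5P gives 10P = 389, so P* = 38.9.
From the demand curve, Q* = 719.5 - 5(38.9) = 525.

P* = 38.9, Q* = 525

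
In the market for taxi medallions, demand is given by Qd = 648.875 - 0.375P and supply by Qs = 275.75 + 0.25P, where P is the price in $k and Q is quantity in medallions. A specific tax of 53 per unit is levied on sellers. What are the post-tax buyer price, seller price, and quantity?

The tax drives a wedge P_b - P_s = 53. Substituting P_s = P_b - 53 into supply: Qs = 262.5 + 0.25P_b.
Set Qd = Qs: 648.875 - 0.375P_b = 262.5 + 0.25P_b, so 386.375 = 0.625P_b and P_b = 618.2.
Then P_s = 618.2 - 53 = 565.2 and Q = 648.875 - 0.375(618.2) = 417.05.

P_b = 618.2, P_s = 565.2, Q = 417.05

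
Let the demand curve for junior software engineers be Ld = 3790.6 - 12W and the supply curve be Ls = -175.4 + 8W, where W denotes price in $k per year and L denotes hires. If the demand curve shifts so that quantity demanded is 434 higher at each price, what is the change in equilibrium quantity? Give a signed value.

ΔL = 173.6

Set Ld = Ls: 3790.6 - 12W = -175.4 + 8W, so 3966 = 20W and W* = 198.3.
Then L* = 3790.6 - 12(198.3) = 1411.
After the shift, demand is Ld = 4224.6 - 12W.
New equilibrium: 4400 = 20W, so W = 220 and L = 1584.6.
ΔL = 1584.6 - 1411 = 173.6.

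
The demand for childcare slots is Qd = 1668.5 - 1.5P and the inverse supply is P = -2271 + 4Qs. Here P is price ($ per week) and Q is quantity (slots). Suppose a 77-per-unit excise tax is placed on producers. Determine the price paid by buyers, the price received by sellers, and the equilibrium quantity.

P_b = 640, P_s = 563, Q = 708.5

Solving each curve for Q: Qs = 567.75 + 0.25P.
With a tax of 77 on producers, they supply based on the net price P_s = P_b - 77, so Qs = 548.5 + 0.25P_b.
Set Qd = Qs: 1668.5 - 1.5P_b = 548.5 + 0.25P_b, so 1120 = 1.75P_b and P_b = 640.
Then P_s = 640 - 77 = 563 and Q = 1668.5 - 1.5(640) = 708.5.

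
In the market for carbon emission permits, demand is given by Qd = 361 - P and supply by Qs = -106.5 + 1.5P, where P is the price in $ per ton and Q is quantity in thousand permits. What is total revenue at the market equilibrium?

Total revenue = 32538

Set Qd = Qs: 361 - P = -106.5 + 1.5P, so 467.5 = 2.5P and P* = 187.
Plugging P* into demand: Q* = 361 - 187 = 174.
Total revenue = P* × Q* = 187 × 174 = 32538.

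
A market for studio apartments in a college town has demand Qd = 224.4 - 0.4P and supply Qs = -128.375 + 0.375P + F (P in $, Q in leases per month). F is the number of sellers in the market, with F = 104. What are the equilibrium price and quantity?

P* = 321, Q* = 96

With F = 104, supply is Qs = -24.375 + 0.375P.
The market clears where 224.4 - 0.4P = -24.375 + 0.375P. Rearranging, 0.775P = 248.775, hence P* = 321.
Substitute back: Q* = 224.4 - 0.4(321) = 96.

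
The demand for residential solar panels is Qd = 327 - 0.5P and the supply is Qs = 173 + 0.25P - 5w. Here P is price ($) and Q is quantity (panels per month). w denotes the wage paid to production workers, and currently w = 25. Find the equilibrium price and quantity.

P* = 372, Q* = 141

With w = 25, supply is Qs = 48 + 0.25P.
The market clears where 327 - 0.5P = 48 + 0.25P. Rearranging, 0.75P = 279, hence P* = 372.
From the demand curve, Q* = 327 - 0.5(372) = 141.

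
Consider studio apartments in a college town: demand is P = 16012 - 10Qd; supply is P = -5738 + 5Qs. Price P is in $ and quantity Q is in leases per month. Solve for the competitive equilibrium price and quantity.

Solving each curve for Q: Qd = 1601.2 - 0.1P and Qs = 1147.6 + 0.2P.
At equilibrium Qd = Qs, so 1601.2 - 0.1P = 1147.6 + 0.2P; collecting terms, 453.6 = 0.3P and P* = 1512.
From the demand curve, Q* = 1601.2 - 0.1(1512) = 1450.

P* = 1512, Q* = 1450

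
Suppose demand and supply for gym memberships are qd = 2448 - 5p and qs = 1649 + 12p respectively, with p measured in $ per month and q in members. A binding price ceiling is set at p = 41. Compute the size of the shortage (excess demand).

Evaluating both curves at the ceiling price 41 gives qd = 2243, qs = 2141.
Shortage = qd - qs = 2243 - 2141 = 102.

Shortage = 102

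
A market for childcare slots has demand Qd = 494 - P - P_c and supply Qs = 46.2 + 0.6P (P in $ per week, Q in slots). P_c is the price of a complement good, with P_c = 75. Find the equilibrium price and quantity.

With P_c = 75, demand is Qd = 419 - P.
Set Qd = Qs: 419 - P = 46.2 + 0.6P, so 372.8 = 1.6P and P* = 233.
Substitute back: Q* = 419 - 233 = 186.

P* = 233, Q* = 186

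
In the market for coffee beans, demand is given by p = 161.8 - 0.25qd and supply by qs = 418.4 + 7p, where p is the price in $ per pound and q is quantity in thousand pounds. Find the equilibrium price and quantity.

p* = 20.8, q* = 564

Solving each curve for q: qd = 647.2 - 4p.
Set qd = qs: 647.2 - 4p = 418.4 + 7p, so 228.8 = 11p and p* = 20.8.
From the demand curve, q* = 647.2 - 4(20.8) = 564.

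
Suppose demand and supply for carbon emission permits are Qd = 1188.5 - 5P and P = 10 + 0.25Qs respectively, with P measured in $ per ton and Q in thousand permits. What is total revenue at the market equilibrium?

Rewriting in direct form: Qs = -40 + 4P.
Equating demand and supply, 1188.5 - 5P = -40 + 4P gives 9P = 1228.5, so P* = 136.5.
Then Q* = 1188.5 - 5(136.5) = 506.
Total revenue = P* × Q* = 136.5 × 506 = 69069.

Total revenue = 69069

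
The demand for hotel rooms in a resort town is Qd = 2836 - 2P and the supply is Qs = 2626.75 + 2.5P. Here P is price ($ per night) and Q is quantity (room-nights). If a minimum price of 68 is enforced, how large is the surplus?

At P = 68: Qd = 2700 and Qs = 2796.75.
Surplus = Qs - Qd = 2796.75 - 2700 = 96.75.

Surplus = 96.75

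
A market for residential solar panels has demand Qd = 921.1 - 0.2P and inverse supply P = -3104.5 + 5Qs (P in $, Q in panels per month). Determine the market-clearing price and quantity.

Solving each curve for Q: Qs = 620.9 + 0.2P.
Equating demand and supply, 921.1 - 0.2P = 620.9 + 0.2P gives 0.4P = 300.2, so P* = 750.5.
From the demand curve, Q* = 921.1 - 0.2(750.5) = 771.

P* = 750.5, Q* = 771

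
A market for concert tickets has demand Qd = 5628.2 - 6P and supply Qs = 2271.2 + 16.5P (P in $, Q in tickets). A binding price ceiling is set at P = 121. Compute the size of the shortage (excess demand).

Evaluating both curves at the ceiling price 121 gives Qd = 4902.2, Qs = 4267.7.
Shortage = Qd - Qs = 4902.2 - 4267.7 = 634.5.

Shortage = 634.5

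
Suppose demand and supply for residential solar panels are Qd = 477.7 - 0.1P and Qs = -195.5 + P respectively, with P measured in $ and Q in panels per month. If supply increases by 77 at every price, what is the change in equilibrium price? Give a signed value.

Set Qd = Qs: 477.7 - 0.1P = -195.5 + P, so 673.2 = 1.1P and P* = 612.
Substitute back: Q* = 477.7 - 0.1(612) = 416.5.
After the shift, supply is Qs = -118.5 + P.
New equilibrium: 596.2 = 1.1P, so P = 542 and Q = 423.5.
ΔP = 542 - 612 = -70.

ΔP = -70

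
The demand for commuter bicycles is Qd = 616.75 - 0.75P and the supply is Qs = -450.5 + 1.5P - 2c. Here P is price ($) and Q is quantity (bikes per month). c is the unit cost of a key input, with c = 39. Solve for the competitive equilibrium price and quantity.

With c = 39, supply is Qs = -528.5 + 1.5P.
At equilibrium Qd = Qs, so 616.75 - 0.75P = -528.5 + 1.5P; collecting terms, 1145.25 = 2.25P and P* = 509.
From the demand curve, Q* = 616.75 - 0.75(509) = 235.

P* = 509, Q* = 235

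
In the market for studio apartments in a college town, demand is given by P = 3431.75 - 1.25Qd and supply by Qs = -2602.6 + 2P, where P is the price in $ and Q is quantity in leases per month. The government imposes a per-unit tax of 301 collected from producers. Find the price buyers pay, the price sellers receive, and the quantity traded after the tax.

P_b = 2125, P_s = 1824, Q = 1045.4

Solving each curve for Q: Qd = 2745.4 - 0.8P.
Producers keep P_s = P_b - 301 per unit, so supply in terms of the buyer price is Qs = -3204.6 + 2P_b.
Equate demand and the shifted supply: 2745.4 - 0.8P_b = -3204.6 + 2P_b, giving 2.8P_b = 5950, so P_b = 2125.
So P_s = 1824 and the quantity traded is Q = 2745.4 - 0.8(2125) = 1045.4.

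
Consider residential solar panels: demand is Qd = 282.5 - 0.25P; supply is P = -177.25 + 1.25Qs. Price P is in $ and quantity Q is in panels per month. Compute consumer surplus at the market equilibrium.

Consumer surplus = 124002

Rewriting in direct form: Qs = 141.8 + 0.8P.
Set Qd = Qs: 282.5 - 0.25P = 141.8 + 0.8P, so 140.7 = 1.05P and P* = 134.
Plugging P* into demand: Q* = 282.5 - 0.25(134) = 249.
Demand choke price (Qd = 0): P = 282.5/0.25 = 1130. Consumer surplus = ½ × (1130 - 134) × 249 = 124002.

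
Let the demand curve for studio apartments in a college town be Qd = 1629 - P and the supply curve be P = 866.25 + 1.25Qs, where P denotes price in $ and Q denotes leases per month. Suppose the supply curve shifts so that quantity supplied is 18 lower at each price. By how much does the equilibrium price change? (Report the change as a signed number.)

In direct form, Qs = -693 + 0.8P.
Equating demand and supply, 1629 - P = -693 + 0.8P gives 1.8P = 2322, so P* = 1290.
From the demand curve, Q* = 1629 - 1290 = 339.
After the shift, supply is Qs = -711 + 0.8P.
Re-solving, 1.8P = 2340 gives P = 1300 and Q = 329.
ΔP = 1300 - 1290 = 10.

ΔP = 10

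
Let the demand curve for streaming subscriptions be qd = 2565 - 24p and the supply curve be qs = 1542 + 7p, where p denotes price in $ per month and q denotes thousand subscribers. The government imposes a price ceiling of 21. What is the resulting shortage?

At p = 21: qd = 2061 and qs = 1689.
Shortage = qd - qs = 2061 - 1689 = 372.

Shortage = 372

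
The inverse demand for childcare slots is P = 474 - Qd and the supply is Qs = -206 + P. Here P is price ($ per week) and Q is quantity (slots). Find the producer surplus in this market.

Rewriting in direct form: Qd = 474 - P.
The market clears where 474 - P = -206 + P. Rearranging, 2P = 680, hence P* = 340.
Plugging P* into demand: Q* = 474 - 340 = 134.
Supply choke price (Qs = 0): P = 206. Producer surplus = ½ × (340 - 206) × 134 = 8978.

Producer surplus = 8978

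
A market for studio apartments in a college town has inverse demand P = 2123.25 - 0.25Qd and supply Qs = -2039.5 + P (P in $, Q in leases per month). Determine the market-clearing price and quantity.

In direct form, Qd = 8493 - 4P.
At equilibrium Qd = Qs, so 8493 - 4P = -2039.5 + P; collecting terms, 10532.5 = 5P and P* = 2106.5.
Substitute back: Q* = 8493 - 4(2106.5) = 67.

P* = 2106.5, Q* = 67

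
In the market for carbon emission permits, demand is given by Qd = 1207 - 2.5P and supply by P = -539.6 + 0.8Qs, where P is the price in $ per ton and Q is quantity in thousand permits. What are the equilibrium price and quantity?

Solving each curve for Q: Qs = 674.5 + 1.25P.
Equating demand and supply, 1207 - 2.5P = 674.5 + 1.25P gives 3.75P = 532.5, so P* = 142.
From the demand curve, Q* = 1207 - 2.5(142) = 852.

P* = 142, Q* = 852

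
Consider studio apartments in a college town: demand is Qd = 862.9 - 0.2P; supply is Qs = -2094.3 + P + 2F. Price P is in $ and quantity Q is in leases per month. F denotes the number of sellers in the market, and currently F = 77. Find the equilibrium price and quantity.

P* = 2336, Q* = 395.7

With F = 77, supply is Qs = -1940.3 + P.
At equilibrium Qd = Qs, so 862.9 - 0.2P = -1940.3 + P; collecting terms, 2803.2 = 1.2P and P* = 2336.
Plugging P* into demand: Q* = 862.9 - 0.2(2336) = 395.7.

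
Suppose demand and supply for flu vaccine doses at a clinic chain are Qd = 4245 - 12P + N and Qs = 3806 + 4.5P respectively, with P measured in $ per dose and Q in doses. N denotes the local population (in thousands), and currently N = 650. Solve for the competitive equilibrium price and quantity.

P* = 66, Q* = 4103

With N = 650, demand is Qd = 4895 - 12P.
Equating demand and supply, 4895 - 12P = 3806 + 4.5P gives 16.5P = 1089, so P* = 66.
Then Q* = 4895 - 12(66) = 4103.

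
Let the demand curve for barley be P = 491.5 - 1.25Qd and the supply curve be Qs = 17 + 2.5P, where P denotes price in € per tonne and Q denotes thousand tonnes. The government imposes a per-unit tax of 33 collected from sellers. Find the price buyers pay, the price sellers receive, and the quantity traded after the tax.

Rewriting in direct form: Qd = 393.2 - 0.8P.
With a tax of 33 on sellers, they supply based on the net price P_s = P_b - 33, so Qs = -65.5 + 2.5P_b.
Equate demand and the shifted supply: 393.2 - 0.8P_b = -65.5 + 2.5P_b, giving 3.3P_b = 458.7, so P_b = 139.
Then P_s = 139 - 33 = 106 and Q = 393.2 - 0.8(139) = 282.

P_b = 139, P_s = 106, Q = 282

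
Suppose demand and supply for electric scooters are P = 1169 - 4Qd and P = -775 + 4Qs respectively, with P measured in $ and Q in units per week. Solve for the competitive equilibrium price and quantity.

Inverting to quantity form: Qd = 292.25 - 0.25P and Qs = 193.75 + 0.25P.
The market clears where 292.25 - 0.25P = 193.75 + 0.25P. Rearranging, 0.5P = 98.5, hence P* = 197.
Plugging P* into demand: Q* = 292.25 - 0.25(197) = 243.

P* = 197, Q* = 243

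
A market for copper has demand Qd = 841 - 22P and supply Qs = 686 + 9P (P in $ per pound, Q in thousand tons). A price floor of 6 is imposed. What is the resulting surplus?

Surplus = 31

With P fixed at 6, quantity demanded is 709 and quantity supplied is 740.
Surplus = Qs - Qd = 740 - 709 = 31.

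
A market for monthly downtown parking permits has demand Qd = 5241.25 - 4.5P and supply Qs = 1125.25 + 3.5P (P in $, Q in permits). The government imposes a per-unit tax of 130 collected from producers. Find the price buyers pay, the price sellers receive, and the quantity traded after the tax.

Producers keep P_s = P_b - 130 per unit, so supply in terms of the buyer price is Qs = 670.25 + 3.5P_b.
Set Qd = Qs: 5241.25 - 4.5P_b = 670.25 + 3.5P_b, so 4571 = 8P_b and P_b = 571.375.
So P_s = 441.375 and the quantity traded is Q = 5241.25 - 4.5(571.375) = 2670.0625.

P_b = 571.375, P_s = 441.375, Q = 2670.0625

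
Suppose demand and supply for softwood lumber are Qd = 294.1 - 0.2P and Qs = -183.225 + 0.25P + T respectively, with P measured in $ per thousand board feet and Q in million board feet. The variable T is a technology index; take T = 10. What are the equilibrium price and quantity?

With T = 10, supply is Qs = -173.225 + 0.25P.
The market clears where 294.1 - 0.2P = -173.225 + 0.25P. Rearranging, 0.45P = 467.325, hence P* = 1038.5.
From the demand curve, Q* = 294.1 - 0.2(1038.5) = 86.4.

P* = 1038.5, Q* = 86.4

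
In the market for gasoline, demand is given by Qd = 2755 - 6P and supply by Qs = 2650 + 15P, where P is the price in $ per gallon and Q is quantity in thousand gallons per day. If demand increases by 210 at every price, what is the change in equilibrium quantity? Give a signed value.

ΔQ = 150

At equilibrium Qd = Qs, so 2755 - 6P = 2650 + 15P; collecting terms, 105 = 21P and P* = 5.
From the demand curve, Q* = 2755 - 6(5) = 2725.
After the shift, demand is Qd = 2965 - 6P.
The new intersection has 315 = 21P, i.e. P = 15, Q = 2875.
ΔQ = 2875 - 2725 = 150.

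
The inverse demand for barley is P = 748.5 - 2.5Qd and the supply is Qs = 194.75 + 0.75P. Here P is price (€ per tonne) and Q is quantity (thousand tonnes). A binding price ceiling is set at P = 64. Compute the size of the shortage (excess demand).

Inverting to quantity form: Qd = 299.4 - 0.4P.
With P fixed at 64, quantity demanded is 273.8 and quantity supplied is 242.75.
Shortage = Qd - Qs = 273.8 - 242.75 = 31.05.

Shortage = 31.05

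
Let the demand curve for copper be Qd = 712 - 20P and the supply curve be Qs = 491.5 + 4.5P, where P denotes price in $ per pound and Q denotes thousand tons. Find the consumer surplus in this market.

At equilibrium Qd = Qs, so 712 - 20P = 491.5 + 4.5P; collecting terms, 220.5 = 24.5P and P* = 9.
Substitute back: Q* = 712 - 20(9) = 532.
Demand choke price (Qd = 0): P = 712/20 = 35.6. Consumer surplus = ½ × (35.6 - 9) × 532 = 7075.6.

Consumer surplus = 7075.6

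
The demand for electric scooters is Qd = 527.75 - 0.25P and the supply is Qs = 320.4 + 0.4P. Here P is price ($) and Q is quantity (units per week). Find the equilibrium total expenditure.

The market clears where 527.75 - 0.25P = 320.4 + 0.4P. Rearranging, 0.65P = 207.35, hence P* = 319.
Plugging P* into demand: Q* = 527.75 - 0.25(319) = 448.
Total expenditure = P* × Q* = 319 × 448 = 142912.

Total expenditure = 142912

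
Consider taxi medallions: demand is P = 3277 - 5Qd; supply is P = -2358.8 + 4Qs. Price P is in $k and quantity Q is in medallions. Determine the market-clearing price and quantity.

Solving each curve for Q: Qd = 655.4 - 0.2P and Qs = 589.7 + 0.25P.
Set Qd = Qs: 655.4 - 0.2P = 589.7 + 0.25P, so 65.7 = 0.45P and P* = 146.
Substitute back: Q* = 655.4 - 0.2(146) = 626.2.

P* = 146, Q* = 626.2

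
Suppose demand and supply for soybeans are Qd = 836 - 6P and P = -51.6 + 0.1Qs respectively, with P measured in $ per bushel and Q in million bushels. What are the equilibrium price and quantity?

Rewriting in direct form: Qs = 516 + 10P.
The market clears where 836 - 6P = 516 + 10P. Rearranging, 16P = 320, hence P* = 20.
Substitute back: Q* = 836 - 6(20) = 716.

P* = 20, Q* = 716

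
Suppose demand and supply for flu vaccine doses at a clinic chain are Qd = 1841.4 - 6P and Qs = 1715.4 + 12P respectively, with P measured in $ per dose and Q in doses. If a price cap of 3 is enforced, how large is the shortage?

Shortage = 72

With P fixed at 3, quantity demanded is 1823.4 and quantity supplied is 1751.4.
Shortage = Qd - Qs = 1823.4 - 1751.4 = 72.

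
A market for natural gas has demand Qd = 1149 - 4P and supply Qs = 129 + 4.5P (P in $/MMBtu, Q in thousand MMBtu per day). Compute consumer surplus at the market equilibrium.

Equating demand and supply, 1149 - 4P = 129 + 4.5P gives 8.5P = 1020, so P* = 120.
Then Q* = 1149 - 4(120) = 669.
Demand choke price (Qd = 0): P = 1149/4 = 287.25. Consumer surplus = ½ × (287.25 - 120) × 669 = 55945.125.

Consumer surplus = 55945.125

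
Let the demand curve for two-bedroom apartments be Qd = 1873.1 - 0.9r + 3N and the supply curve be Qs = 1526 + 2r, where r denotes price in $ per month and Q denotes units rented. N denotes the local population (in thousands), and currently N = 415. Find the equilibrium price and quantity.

r* = 549, Q* = 2624

With N = 415, demand is Qd = 3118.1 - 0.9r.
At equilibrium Qd = Qs, so 3118.1 - 0.9r = 1526 + 2r; collecting terms, 1592.1 = 2.9r and r* = 549.
Then Q* = 3118.1 - 0.9(549) = 2624.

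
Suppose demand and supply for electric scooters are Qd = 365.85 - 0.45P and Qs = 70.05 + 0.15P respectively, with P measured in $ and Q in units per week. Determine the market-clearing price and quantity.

Set Qd = Qs: 365.85 - 0.45P = 70.05 + 0.15P, so 295.8 = 0.6P and P* = 493.
Then Q* = 365.85 - 0.45(493) = 144.

P* = 493, Q* = 144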